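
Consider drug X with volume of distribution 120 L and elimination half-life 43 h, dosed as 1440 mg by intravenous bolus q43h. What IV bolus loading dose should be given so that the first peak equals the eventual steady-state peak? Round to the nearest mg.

2880 mg

f = (1/2)^(43/43) ≈ 0.500000; accumulation ratio R = 1/(1−f) ≈ 2.00000.
Loading dose to hit Cmax,ss on first dose: D_load = D_maint·R ≈ 1440 × 2.00000 ≈ 2880.00 mg.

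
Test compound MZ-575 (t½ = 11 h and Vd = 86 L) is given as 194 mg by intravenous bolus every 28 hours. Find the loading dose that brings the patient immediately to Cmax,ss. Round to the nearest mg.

234 mg

f = (1/2)^(28/11) ≈ 0.171294; accumulation ratio R = 1/(1−f) ≈ 1.20670.
Loading dose to hit Cmax,ss on first dose: D_load = D_maint·R ≈ 194 × 1.20670 ≈ 234.10 mg.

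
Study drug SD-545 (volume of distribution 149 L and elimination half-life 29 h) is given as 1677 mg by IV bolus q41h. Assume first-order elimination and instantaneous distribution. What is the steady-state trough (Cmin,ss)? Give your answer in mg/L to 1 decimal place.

τ/t½ = 41/29 ≈ 1.4138, so fraction remaining f = (1/2)^(41/29) ≈ 0.3753.
Accumulation ratio R = 1/(1 − f) ≈ 1/0.6247 ≈ 1.6008.
Each bolus raises the concentration by D/Vd = 1677/149 ≈ 11.255 mg/L.
Steady-state peak Cmax,ss = C₀·R ≈ 11.255 × 1.6008 ≈ 18.017 mg/L.
Steady-state trough Cmin,ss = Cmax,ss·f ≈ 18.017 × 0.3753 ≈ 6.762 mg/L.

6.8 mg/L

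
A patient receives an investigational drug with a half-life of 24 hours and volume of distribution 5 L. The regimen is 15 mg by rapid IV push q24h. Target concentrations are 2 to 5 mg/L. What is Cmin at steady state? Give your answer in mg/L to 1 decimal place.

3.0 mg/L

The dosing interval is 1 half-life, so f = 2^(−1) = 0.5.
Accumulation ratio R = 1/(1 − f) = 1/0.5 = 2/1.
Single-dose peak C₀ = D/Vd = 15/5 = 3 mg/L.
Steady-state peak Cmax,ss = C₀·R = 3 × 2/1 ≈ 6.000 mg/L.
Steady-state trough Cmin,ss = Cmax,ss·f ≈ 6.000 × 0.5 ≈ 3.000 mg/L.
Trough 3.0 mg/L vs MEC 2 mg/L: adequate.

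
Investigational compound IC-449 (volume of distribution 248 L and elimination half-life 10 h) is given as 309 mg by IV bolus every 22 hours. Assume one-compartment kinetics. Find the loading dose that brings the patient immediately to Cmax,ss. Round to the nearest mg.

395 mg

f = (1/2)^(22/10) ≈ 0.217638; accumulation ratio R = 1/(1−f) ≈ 1.27818.
Loading dose to hit Cmax,ss on first dose: D_load = D_maint·R ≈ 309 × 1.27818 ≈ 394.96 mg.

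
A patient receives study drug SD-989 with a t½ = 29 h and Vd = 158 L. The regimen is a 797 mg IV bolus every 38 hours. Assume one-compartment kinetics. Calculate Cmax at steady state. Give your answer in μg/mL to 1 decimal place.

8.5 μg/mL

Over one 38-h interval, 38/29 ≈ 1.3103 half-lives elapse, leaving f ≈ 0.4032 of each dose.
At steady state, accumulation factor R = 1/(1 − e^(−kτ)) ≈ 1.6756.
Each bolus raises the concentration by D/Vd = 797/158 ≈ 5.044 μg/mL.
Steady-state peak Cmax,ss = C₀·R ≈ 5.044 × 1.6756 ≈ 8.452 μg/mL.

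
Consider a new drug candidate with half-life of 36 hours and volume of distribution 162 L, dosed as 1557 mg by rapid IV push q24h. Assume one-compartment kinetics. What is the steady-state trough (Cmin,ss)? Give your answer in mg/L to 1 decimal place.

16.4 mg/L

k = ln2/t½ = ln2/36 ≈ 0.019254 h⁻¹; fraction remaining f = e^(−kτ) = e^(−0.019254×24) ≈ 0.6300.
Each bolus raises the concentration by D/Vd = 1557/162 ≈ 9.611 mg/L.
Steady-state trough Cmin,ss = C₀·f/(1−f) ≈ 9.611 × 0.6300/0.3700 ≈ 16.365 mg/L.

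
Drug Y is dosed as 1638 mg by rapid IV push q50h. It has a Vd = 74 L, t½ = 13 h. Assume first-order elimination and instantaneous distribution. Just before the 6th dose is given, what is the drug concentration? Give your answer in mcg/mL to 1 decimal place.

1.7 mcg/mL

f = (1/2)^(τ/t½) = (1/2)^(50/13) ≈ 0.0695.
C₀ = D/Vd = 1638/74 ≈ 22.135 mcg/mL.
Before the 6th dose, 5 doses have been given. Superposition: Cmin = C₀·(f + f² + … + f^5).
≈ 22.135 × (0.0695 + 0.0048 + 0.0003 + 0.0000 + 0.0000) ≈ 22.135 × 0.0746 ≈ 1.651 mcg/mL.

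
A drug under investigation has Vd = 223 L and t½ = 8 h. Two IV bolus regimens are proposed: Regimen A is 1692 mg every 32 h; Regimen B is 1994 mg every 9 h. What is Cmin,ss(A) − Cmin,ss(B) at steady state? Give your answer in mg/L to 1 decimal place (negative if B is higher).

-7.1 mg/L

Regimen A: f = (1/2)^(32/8) ≈ 0.0625; Cmin,ss = (1692/223)·f/(1−f) ≈ 0.506 mg/L.
Regimen B: f = (1/2)^(9/8) ≈ 0.4585; Cmin,ss = (1994/223)·f/(1−f) ≈ 7.571 mg/L.
Difference ≈ 0.506 − 7.571 ≈ -7.065 mg/L.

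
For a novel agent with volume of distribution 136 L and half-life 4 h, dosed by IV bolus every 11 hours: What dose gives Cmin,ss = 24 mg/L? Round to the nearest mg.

18693 mg

τ/t½ = 11/4 ≈ 2.75, so f = (1/2)^(11/4) ≈ 0.148651.
Cmin,ss = (D/Vd)·f/(1−f), so D = Cmin,ss·Vd·(1−f)/f.
D = 24 × 136 × (1−f)/f ≈ 24 × 136 × 5.72717 ≈ 18693.48 mg.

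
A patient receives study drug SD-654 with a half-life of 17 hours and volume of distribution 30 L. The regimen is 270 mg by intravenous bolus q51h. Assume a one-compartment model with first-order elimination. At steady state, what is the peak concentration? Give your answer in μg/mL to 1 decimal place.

τ = 51 h = 3 half-lives, so f = (1/2)^3 = 0.125.
At steady state, R = 1/(1 − 0.125) = 8/7.
Single-dose peak C₀ = D/Vd = 270/30 = 9 μg/mL.
Steady-state peak Cmax,ss = C₀·R = 9 × 8/7 ≈ 10.286 μg/mL.

10.3 μg/mL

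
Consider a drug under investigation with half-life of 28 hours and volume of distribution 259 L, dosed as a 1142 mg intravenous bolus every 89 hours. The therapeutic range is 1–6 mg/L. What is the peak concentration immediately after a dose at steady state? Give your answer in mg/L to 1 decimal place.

5.0 mg/L

τ/t½ = 89/28 ≈ 3.1786, so fraction remaining f = (1/2)^(89/28) ≈ 0.1104.
At steady state, accumulation factor R = 1/(1 − e^(−kτ)) ≈ 1.1241.
Single-dose peak C₀ = D/Vd = 1142/259 ≈ 4.409 mg/L.
Steady-state peak Cmax,ss = C₀·R ≈ 4.409 × 1.1241 ≈ 4.956 mg/L.
Peak 5.0 mg/L vs MTC 6 mg/L: below toxic threshold.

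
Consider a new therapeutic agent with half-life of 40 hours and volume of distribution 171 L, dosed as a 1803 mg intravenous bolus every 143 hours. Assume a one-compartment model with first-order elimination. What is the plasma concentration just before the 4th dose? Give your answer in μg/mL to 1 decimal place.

1.0 μg/mL

f = (1/2)^(τ/t½) = (1/2)^(143/40) ≈ 0.0839.
C₀ = D/Vd = 1803/171 ≈ 10.544 μg/mL.
Before the 4th dose, 3 doses have been given. Superposition: Cmin = C₀·(f + f² + … + f^3).
≈ 10.544 × (0.0839 + 0.0070 + 0.0006) ≈ 10.544 × 0.0915 ≈ 0.965 μg/mL.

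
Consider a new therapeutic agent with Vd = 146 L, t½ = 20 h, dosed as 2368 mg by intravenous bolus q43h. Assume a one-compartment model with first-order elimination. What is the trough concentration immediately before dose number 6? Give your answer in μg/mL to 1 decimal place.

f = (1/2)^(τ/t½) = (1/2)^(43/20) ≈ 0.2253.
C₀ = D/Vd = 2368/146 ≈ 16.219 μg/mL.
Before the 6th dose, 5 doses have been given. Superposition: Cmin = C₀·(f + f² + … + f^5).
≈ 16.219 × (0.2253 + 0.0508 + 0.0114 + 0.0026 + 0.0006) ≈ 16.219 × 0.2907 ≈ 4.715 μg/mL.

4.7 μg/mL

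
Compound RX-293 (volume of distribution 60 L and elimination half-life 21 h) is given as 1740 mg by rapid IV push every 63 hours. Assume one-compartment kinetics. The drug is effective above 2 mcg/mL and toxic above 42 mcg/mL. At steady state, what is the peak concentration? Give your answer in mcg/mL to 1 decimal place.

33.1 mcg/mL

The dosing interval is 3 half-lives, so f = 2^(−3) = 0.125.
At steady state, R = 1/(1 − 0.125) = 8/7.
Single-dose peak C₀ = D/Vd = 1740/60 = 29 mcg/mL.
Steady-state peak Cmax,ss = C₀·R = 29 × 8/7 ≈ 33.143 mcg/mL.
Peak 33.1 mcg/mL vs MTC 42 mcg/mL: below toxic threshold.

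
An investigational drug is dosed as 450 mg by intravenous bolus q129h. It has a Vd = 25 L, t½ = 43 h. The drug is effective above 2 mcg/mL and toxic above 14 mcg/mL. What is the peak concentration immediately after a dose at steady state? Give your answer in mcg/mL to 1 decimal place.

τ = 129 h = 3 half-lives, so f = (1/2)^3 = 0.125.
Accumulation ratio R = 1/(1 − f) = 1/0.875 = 8/7.
Single-dose peak C₀ = D/Vd = 450/25 = 18 mcg/mL.
Steady-state peak Cmax,ss = C₀·R = 18 × 8/7 ≈ 20.571 mcg/mL.
Peak 20.6 mcg/mL vs MTC 14 mcg/mL: exceeds toxic threshold.

20.6 mcg/mL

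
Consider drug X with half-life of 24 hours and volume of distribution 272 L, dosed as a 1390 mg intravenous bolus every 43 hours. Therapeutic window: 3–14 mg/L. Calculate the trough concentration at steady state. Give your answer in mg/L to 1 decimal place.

2.1 mg/L

Over one 43-h interval, 43/24 ≈ 1.7917 half-lives elapse, leaving f ≈ 0.2888 of each dose.
Accumulation ratio R = 1/(1 − f) ≈ 1/0.7112 ≈ 1.4061.
Single-dose peak C₀ = D/Vd = 1390/272 ≈ 5.110 mg/L.
Cmax,ss = C₀/(1 − f) ≈ 5.110/0.7112 ≈ 7.185 mg/L.
One interval later, Cmin,ss = Cmax,ss·e^(−kτ) ≈ 7.185 × 0.2888 ≈ 2.075 mg/L.
Trough 2.1 mg/L vs MEC 3 mg/L: subtherapeutic.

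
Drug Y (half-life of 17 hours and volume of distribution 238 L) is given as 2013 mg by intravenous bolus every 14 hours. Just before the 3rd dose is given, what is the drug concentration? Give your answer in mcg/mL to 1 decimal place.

7.5 mcg/mL

f = (1/2)^(τ/t½) = (1/2)^(14/17) ≈ 0.5651.
C₀ = D/Vd = 2013/238 ≈ 8.458 mcg/mL.
Before the 3rd dose, 2 doses have been given. Superposition: Cmin = C₀·(f + f²).
≈ 8.458 × (0.5651 + 0.3193) ≈ 8.458 × 0.8844 ≈ 7.480 mcg/mL.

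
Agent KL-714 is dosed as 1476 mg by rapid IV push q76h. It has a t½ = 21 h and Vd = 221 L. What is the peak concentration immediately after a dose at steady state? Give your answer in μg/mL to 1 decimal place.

k = ln2/t½ = ln2/21 ≈ 0.033007 h⁻¹; fraction remaining f = e^(−kτ) = e^(−0.033007×76) ≈ 0.0814.
At steady state, accumulation factor R = 1/(1 − e^(−kτ)) ≈ 1.0886.
Single-dose peak C₀ = D/Vd = 1476/221 ≈ 6.679 μg/mL.
Cmax,ss = C₀/(1 − f) ≈ 6.679/0.9186 ≈ 7.271 μg/mL.

7.3 μg/mL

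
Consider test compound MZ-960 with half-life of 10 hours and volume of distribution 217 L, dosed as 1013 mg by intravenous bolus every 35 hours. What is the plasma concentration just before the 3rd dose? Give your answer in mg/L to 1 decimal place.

f = (1/2)^(τ/t½) = (1/2)^(35/10) ≈ 0.0884.
C₀ = D/Vd = 1013/217 ≈ 4.668 mg/L.
Before the 3rd dose, 2 doses have been given. Superposition: Cmin = C₀·(f + f²).
≈ 4.668 × (0.0884 + 0.0078) ≈ 4.668 × 0.0962 ≈ 0.449 mg/L.

0.4 mg/L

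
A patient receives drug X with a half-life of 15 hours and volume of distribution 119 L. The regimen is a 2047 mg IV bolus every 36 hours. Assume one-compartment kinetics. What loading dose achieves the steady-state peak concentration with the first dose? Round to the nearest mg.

f = (1/2)^(36/15) ≈ 0.189465; accumulation ratio R = 1/(1−f) ≈ 1.23375.
Loading dose to hit Cmax,ss on first dose: D_load = D_maint·R ≈ 2047 × 1.23375 ≈ 2525.49 mg.

2525 mg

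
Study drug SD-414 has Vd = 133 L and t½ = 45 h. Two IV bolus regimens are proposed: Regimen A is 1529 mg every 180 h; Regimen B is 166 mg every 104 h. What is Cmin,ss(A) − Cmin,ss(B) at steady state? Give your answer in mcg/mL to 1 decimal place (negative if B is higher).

0.5 mcg/mL

Regimen A: f = (1/2)^(180/45) ≈ 0.0625; Cmin,ss = (1529/133)·f/(1−f) ≈ 0.766 mcg/mL.
Regimen B: f = (1/2)^(104/45) ≈ 0.2015; Cmin,ss = (166/133)·f/(1−f) ≈ 0.315 mcg/mL.
Difference ≈ 0.766 − 0.315 ≈ 0.451 mcg/mL.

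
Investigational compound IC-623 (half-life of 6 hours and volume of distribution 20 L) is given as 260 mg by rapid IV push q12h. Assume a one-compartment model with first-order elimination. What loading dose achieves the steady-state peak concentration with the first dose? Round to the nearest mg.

f = (1/2)^(12/6) ≈ 0.250000; accumulation ratio R = 1/(1−f) ≈ 1.33333.
Loading dose to hit Cmax,ss on first dose: D_load = D_maint·R ≈ 260 × 1.33333 ≈ 346.67 mg.

347 mg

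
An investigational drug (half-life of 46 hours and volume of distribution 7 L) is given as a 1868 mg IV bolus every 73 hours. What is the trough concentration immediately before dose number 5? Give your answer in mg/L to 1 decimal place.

131.5 mg/L

f = (1/2)^(τ/t½) = (1/2)^(73/46) ≈ 0.3329.
C₀ = D/Vd = 1868/7 ≈ 266.857 mg/L.
Before the 5th dose, 4 doses have been given. Superposition: Cmin = C₀·(f + f² + … + f^4).
≈ 266.857 × (0.3329 + 0.1108 + 0.0369 + 0.0123) ≈ 266.857 × 0.4929 ≈ 131.534 mg/L.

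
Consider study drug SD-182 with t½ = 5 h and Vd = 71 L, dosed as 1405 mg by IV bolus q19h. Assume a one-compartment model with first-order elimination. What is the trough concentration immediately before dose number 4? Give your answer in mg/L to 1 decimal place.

1.5 mg/L

f = (1/2)^(τ/t½) = (1/2)^(19/5) ≈ 0.0718.
C₀ = D/Vd = 1405/71 ≈ 19.789 mg/L.
Before the 4th dose, 3 doses have been given. Superposition: Cmin = C₀·(f + f² + … + f^3).
≈ 19.789 × (0.0718 + 0.0052 + 0.0004) ≈ 19.789 × 0.0774 ≈ 1.532 mg/L.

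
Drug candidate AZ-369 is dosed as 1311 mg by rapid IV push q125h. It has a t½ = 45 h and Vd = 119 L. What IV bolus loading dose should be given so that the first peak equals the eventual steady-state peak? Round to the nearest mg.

1535 mg

f = (1/2)^(125/45) ≈ 0.145816; accumulation ratio R = 1/(1−f) ≈ 1.17071.
Loading dose to hit Cmax,ss on first dose: D_load = D_maint·R ≈ 1311 × 1.17071 ≈ 1534.80 mg.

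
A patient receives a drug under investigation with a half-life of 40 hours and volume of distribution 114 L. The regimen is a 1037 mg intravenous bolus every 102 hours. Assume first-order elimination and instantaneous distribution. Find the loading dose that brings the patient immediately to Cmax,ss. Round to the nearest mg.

f = (1/2)^(102/40) ≈ 0.170755; accumulation ratio R = 1/(1−f) ≈ 1.20592.
Loading dose to hit Cmax,ss on first dose: D_load = D_maint·R ≈ 1037 × 1.20592 ≈ 1250.54 mg.

1251 mg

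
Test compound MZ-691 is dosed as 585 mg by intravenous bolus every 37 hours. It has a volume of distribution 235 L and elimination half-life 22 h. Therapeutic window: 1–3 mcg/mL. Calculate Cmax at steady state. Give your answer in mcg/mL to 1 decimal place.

3.6 mcg/mL

Over one 37-h interval, 37/22 ≈ 1.6818 half-lives elapse, leaving f ≈ 0.3117 of each dose.
At steady state, accumulation factor R = 1/(1 − e^(−kτ)) ≈ 1.4529.
Each bolus raises the concentration by D/Vd = 585/235 ≈ 2.489 mcg/mL.
Cmax,ss = C₀/(1 − f) ≈ 2.489/0.6883 ≈ 3.616 mcg/mL.
Peak 3.6 mcg/mL vs MTC 3 mcg/mL: exceeds toxic threshold.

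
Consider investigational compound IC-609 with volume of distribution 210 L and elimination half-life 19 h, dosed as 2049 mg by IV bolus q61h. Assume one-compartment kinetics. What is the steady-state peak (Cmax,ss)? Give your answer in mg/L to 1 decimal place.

10.9 mg/L

Over one 61-h interval, 61/19 ≈ 3.2105 half-lives elapse, leaving f ≈ 0.1080 of each dose.
At steady state, accumulation factor R = 1/(1 − e^(−kτ)) ≈ 1.1211.
Each bolus raises the concentration by D/Vd = 2049/210 ≈ 9.757 mg/L.
Steady-state peak Cmax,ss = C₀·R ≈ 9.757 × 1.1211 ≈ 10.939 mg/L.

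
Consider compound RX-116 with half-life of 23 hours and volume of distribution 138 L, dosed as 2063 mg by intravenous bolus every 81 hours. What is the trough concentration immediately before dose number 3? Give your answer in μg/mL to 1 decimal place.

1.4 μg/mL

f = (1/2)^(τ/t½) = (1/2)^(81/23) ≈ 0.0871.
C₀ = D/Vd = 2063/138 ≈ 14.949 μg/mL.
Before the 3rd dose, 2 doses have been given. Superposition: Cmin = C₀·(f + f²).
≈ 14.949 × (0.0871 + 0.0076) ≈ 14.949 × 0.0947 ≈ 1.416 μg/mL.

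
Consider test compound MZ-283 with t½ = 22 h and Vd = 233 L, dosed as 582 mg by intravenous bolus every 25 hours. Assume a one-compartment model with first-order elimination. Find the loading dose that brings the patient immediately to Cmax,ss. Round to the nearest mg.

f = (1/2)^(25/22) ≈ 0.454905; accumulation ratio R = 1/(1−f) ≈ 1.83454.
Loading dose to hit Cmax,ss on first dose: D_load = D_maint·R ≈ 582 × 1.83454 ≈ 1067.70 mg.

1068 mg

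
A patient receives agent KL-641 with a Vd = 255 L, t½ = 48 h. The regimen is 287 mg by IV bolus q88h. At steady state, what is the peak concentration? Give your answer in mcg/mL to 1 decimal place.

Over one 88-h interval, 88/48 ≈ 1.8333 half-lives elapse, leaving f ≈ 0.2806 of each dose.
Accumulation ratio R = 1/(1 − f) ≈ 1/0.7194 ≈ 1.3900.
Each bolus raises the concentration by D/Vd = 287/255 ≈ 1.125 mcg/mL.
Steady-state peak Cmax,ss = C₀·R ≈ 1.125 × 1.3900 ≈ 1.564 mcg/mL.

1.6 mcg/mL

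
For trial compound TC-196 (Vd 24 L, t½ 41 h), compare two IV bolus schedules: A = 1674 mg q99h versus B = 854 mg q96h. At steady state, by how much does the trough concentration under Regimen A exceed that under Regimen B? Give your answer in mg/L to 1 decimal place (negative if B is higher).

Regimen A: f = (1/2)^(99/41) ≈ 0.1876; Cmin,ss = (1674/24)·f/(1−f) ≈ 16.107 mg/L.
Regimen B: f = (1/2)^(96/41) ≈ 0.1973; Cmin,ss = (854/24)·f/(1−f) ≈ 8.746 mg/L.
Difference ≈ 16.107 − 8.746 ≈ 7.361 mg/L.

7.4 mg/L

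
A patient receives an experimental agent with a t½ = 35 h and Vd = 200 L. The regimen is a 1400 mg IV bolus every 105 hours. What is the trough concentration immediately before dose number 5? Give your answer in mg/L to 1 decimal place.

f = (1/2)^(τ/t½) = (1/2)^(105/35) ≈ 0.1250.
C₀ = D/Vd = 1400/200 ≈ 7.000 mg/L.
Before the 5th dose, 4 doses have been given. Superposition: Cmin = C₀·(f + f² + … + f^4).
≈ 7.000 × (0.1250 + 0.0156 + 0.0020 + 0.0002) ≈ 7.000 × 0.1428 ≈ 1.000 mg/L.

1.0 mg/L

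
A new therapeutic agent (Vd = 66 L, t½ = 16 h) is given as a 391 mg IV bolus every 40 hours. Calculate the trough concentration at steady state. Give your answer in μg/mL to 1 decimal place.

1.3 μg/mL

k = ln2/t½ = ln2/16 ≈ 0.043322 h⁻¹; fraction remaining f = e^(−kτ) = e^(−0.043322×40) ≈ 0.1768.
At steady state, accumulation factor R = 1/(1 − e^(−kτ)) ≈ 1.2148.
Single-dose peak C₀ = D/Vd = 391/66 ≈ 5.924 μg/mL.
Cmax,ss = C₀/(1 − f) ≈ 5.924/0.8232 ≈ 7.196 μg/mL.
Steady-state trough Cmin,ss = Cmax,ss·f ≈ 7.196 × 0.1768 ≈ 1.272 μg/mL.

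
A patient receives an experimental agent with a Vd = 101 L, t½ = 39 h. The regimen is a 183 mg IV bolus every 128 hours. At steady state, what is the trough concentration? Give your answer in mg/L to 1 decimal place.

0.2 mg/L

k = ln2/t½ = ln2/39 ≈ 0.017773 h⁻¹; fraction remaining f = e^(−kτ) = e^(−0.017773×128) ≈ 0.1028.
At steady state, accumulation factor R = 1/(1 − e^(−kτ)) ≈ 1.1146.
Single-dose peak C₀ = D/Vd = 183/101 ≈ 1.812 mg/L.
Steady-state peak Cmax,ss = C₀·R ≈ 1.812 × 1.1146 ≈ 2.020 mg/L.
One interval later, Cmin,ss = Cmax,ss·e^(−kτ) ≈ 2.020 × 0.1028 ≈ 0.208 mg/L.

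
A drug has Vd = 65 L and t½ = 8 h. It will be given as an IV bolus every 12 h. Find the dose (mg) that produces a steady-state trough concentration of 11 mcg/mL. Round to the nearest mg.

1307 mg

τ/t½ = 12/8 ≈ 1.5, so f = (1/2)^(12/8) ≈ 0.353553.
Cmin,ss = (D/Vd)·f/(1−f), so D = Cmin,ss·Vd·(1−f)/f.
D = 11 × 65 × (1−f)/f ≈ 11 × 65 × 1.82843 ≈ 1307.33 mg.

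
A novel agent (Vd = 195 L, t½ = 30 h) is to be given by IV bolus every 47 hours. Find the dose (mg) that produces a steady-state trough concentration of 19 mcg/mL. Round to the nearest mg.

7270 mg

τ/t½ = 47/30 ≈ 1.5667, so f = (1/2)^(47/30) ≈ 0.337587.
Cmin,ss = (D/Vd)·f/(1−f), so D = Cmin,ss·Vd·(1−f)/f.
D = 19 × 195 × (1−f)/f ≈ 19 × 195 × 1.96220 ≈ 7269.95 mg.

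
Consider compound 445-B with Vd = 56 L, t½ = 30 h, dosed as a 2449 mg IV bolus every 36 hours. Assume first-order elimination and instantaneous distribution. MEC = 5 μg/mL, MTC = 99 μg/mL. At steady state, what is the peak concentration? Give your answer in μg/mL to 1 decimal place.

77.4 μg/mL

Over one 36-h interval, 36/30 ≈ 1.2 half-lives elapse, leaving f ≈ 0.4353 of each dose.
Accumulation ratio R = 1/(1 − f) ≈ 1/0.5647 ≈ 1.7709.
Each bolus raises the concentration by D/Vd = 2449/56 ≈ 43.732 μg/mL.
Steady-state peak Cmax,ss = C₀·R ≈ 43.732 × 1.7709 ≈ 77.445 μg/mL.
Peak 77.4 μg/mL vs MTC 99 μg/mL: below toxic threshold.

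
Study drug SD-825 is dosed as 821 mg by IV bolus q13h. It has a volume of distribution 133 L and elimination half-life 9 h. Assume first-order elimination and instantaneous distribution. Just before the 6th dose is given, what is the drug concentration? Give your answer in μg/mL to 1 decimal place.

f = (1/2)^(τ/t½) = (1/2)^(13/9) ≈ 0.3674.
C₀ = D/Vd = 821/133 ≈ 6.173 μg/mL.
Before the 6th dose, 5 doses have been given. Superposition: Cmin = C₀·(f + f² + … + f^5).
≈ 6.173 × (0.3674 + 0.1350 + 0.0496 + 0.0182 + 0.0067) ≈ 6.173 × 0.5769 ≈ 3.561 μg/mL.

3.6 μg/mL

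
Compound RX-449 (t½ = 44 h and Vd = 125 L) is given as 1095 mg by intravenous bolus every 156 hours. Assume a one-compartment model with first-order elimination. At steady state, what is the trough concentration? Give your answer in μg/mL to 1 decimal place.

0.8 μg/mL

τ/t½ = 156/44 ≈ 3.5455, so fraction remaining f = (1/2)^(156/44) ≈ 0.0856.
Each bolus raises the concentration by D/Vd = 1095/125 ≈ 8.760 μg/mL.
Steady-state trough Cmin,ss = C₀·f/(1−f) ≈ 8.760 × 0.0856/0.9144 ≈ 0.820 μg/mL.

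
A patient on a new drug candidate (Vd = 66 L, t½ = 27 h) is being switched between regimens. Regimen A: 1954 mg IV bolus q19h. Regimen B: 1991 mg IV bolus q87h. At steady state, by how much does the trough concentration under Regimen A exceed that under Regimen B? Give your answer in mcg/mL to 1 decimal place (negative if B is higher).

43.5 mcg/mL

Regimen A: f = (1/2)^(19/27) ≈ 0.6140; Cmin,ss = (1954/66)·f/(1−f) ≈ 47.094 mcg/mL.
Regimen B: f = (1/2)^(87/27) ≈ 0.1072; Cmin,ss = (1991/66)·f/(1−f) ≈ 3.622 mcg/mL.
Difference ≈ 47.094 − 3.622 ≈ 43.472 mcg/mL.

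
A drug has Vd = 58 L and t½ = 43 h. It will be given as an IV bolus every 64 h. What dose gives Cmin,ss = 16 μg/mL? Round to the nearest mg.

τ/t½ = 64/43 ≈ 1.4884, so f = (1/2)^(64/43) ≈ 0.356414.
Cmin,ss = (D/Vd)·f/(1−f), so D = Cmin,ss·Vd·(1−f)/f.
D = 16 × 58 × (1−f)/f ≈ 16 × 58 × 1.80573 ≈ 1675.72 mg.

1676 mg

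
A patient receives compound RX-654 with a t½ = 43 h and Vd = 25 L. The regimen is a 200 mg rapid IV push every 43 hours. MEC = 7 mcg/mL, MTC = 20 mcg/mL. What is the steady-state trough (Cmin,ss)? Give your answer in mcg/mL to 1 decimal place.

The dosing interval is 1 half-life, so f = 2^(−1) = 0.5.
At steady state, R = 1/(1 − 0.5) = 2/1.
Single-dose peak C₀ = D/Vd = 200/25 = 8 mcg/mL.
Steady-state peak Cmax,ss = C₀·R = 8 × 2/1 ≈ 16.000 mcg/mL.
Steady-state trough Cmin,ss = Cmax,ss·f ≈ 16.000 × 0.5 ≈ 8.000 mcg/mL.
Trough 8.0 mcg/mL vs MEC 7 mcg/mL: adequate.

8.0 mcg/mL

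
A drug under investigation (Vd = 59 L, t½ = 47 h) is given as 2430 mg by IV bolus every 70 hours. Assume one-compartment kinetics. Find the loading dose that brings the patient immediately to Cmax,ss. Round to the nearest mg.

3774 mg

f = (1/2)^(70/47) ≈ 0.356170; accumulation ratio R = 1/(1−f) ≈ 1.55321.
Loading dose to hit Cmax,ss on first dose: D_load = D_maint·R ≈ 2430 × 1.55321 ≈ 3774.30 mg.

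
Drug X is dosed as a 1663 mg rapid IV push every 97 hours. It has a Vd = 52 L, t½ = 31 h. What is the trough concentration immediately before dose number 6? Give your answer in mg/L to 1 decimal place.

f = (1/2)^(τ/t½) = (1/2)^(97/31) ≈ 0.1143.
C₀ = D/Vd = 1663/52 ≈ 31.981 mg/L.
Before the 6th dose, 5 doses have been given. Superposition: Cmin = C₀·(f + f² + … + f^5).
≈ 31.981 × (0.1143 + 0.0131 + 0.0015 + 0.0002 + 0.0000) ≈ 31.981 × 0.1291 ≈ 4.129 mg/L.

4.1 mg/L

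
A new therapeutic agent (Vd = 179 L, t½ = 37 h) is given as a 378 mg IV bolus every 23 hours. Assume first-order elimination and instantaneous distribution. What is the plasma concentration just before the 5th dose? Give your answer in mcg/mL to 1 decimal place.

3.2 mcg/mL

f = (1/2)^(τ/t½) = (1/2)^(23/37) ≈ 0.6499.
C₀ = D/Vd = 378/179 ≈ 2.112 mcg/mL.
Before the 5th dose, 4 doses have been given. Superposition: Cmin = C₀·(f + f² + … + f^4).
≈ 2.112 × (0.6499 + 0.4224 + 0.2745 + 0.1784) ≈ 2.112 × 1.5252 ≈ 3.221 mcg/mL.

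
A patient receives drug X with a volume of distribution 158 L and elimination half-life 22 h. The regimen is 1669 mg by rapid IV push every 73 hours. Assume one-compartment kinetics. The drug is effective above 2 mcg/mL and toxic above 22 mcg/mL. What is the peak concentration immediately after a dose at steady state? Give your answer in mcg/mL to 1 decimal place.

11.7 mcg/mL

k = ln2/t½ = ln2/22 ≈ 0.031507 h⁻¹; fraction remaining f = e^(−kτ) = e^(−0.031507×73) ≈ 0.1003.
Accumulation ratio R = 1/(1 − f) ≈ 1/0.8997 ≈ 1.1115.
Single-dose peak C₀ = D/Vd = 1669/158 ≈ 10.563 mcg/mL.
Steady-state peak Cmax,ss = C₀·R ≈ 10.563 × 1.1115 ≈ 11.741 mcg/mL.
Peak 11.7 mcg/mL vs MTC 22 mcg/mL: below toxic threshold.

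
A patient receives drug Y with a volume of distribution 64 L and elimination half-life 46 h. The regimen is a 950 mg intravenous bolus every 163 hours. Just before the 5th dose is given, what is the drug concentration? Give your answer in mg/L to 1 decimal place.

1.4 mg/L

f = (1/2)^(τ/t½) = (1/2)^(163/46) ≈ 0.0858.
C₀ = D/Vd = 950/64 ≈ 14.844 mg/L.
Before the 5th dose, 4 doses have been given. Superposition: Cmin = C₀·(f + f² + … + f^4).
≈ 14.844 × (0.0858 + 0.0074 + 0.0006 + 0.0001) ≈ 14.844 × 0.0939 ≈ 1.394 mg/L.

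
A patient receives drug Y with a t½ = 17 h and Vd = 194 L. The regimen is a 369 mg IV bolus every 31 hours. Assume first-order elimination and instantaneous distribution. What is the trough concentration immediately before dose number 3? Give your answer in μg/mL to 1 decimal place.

f = (1/2)^(τ/t½) = (1/2)^(31/17) ≈ 0.2825.
C₀ = D/Vd = 369/194 ≈ 1.902 μg/mL.
Before the 3rd dose, 2 doses have been given. Superposition: Cmin = C₀·(f + f²).
≈ 1.902 × (0.2825 + 0.0798) ≈ 1.902 × 0.3623 ≈ 0.689 μg/mL.

0.7 μg/mL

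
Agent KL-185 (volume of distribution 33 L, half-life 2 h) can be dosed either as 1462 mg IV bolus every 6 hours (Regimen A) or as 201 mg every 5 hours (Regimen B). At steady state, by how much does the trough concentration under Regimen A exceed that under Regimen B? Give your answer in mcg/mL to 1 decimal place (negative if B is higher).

5.0 mcg/mL

Regimen A: f = (1/2)^(6/2) ≈ 0.1250; Cmin,ss = (1462/33)·f/(1−f) ≈ 6.329 mcg/mL.
Regimen B: f = (1/2)^(5/2) ≈ 0.1768; Cmin,ss = (201/33)·f/(1−f) ≈ 1.308 mcg/mL.
Difference ≈ 6.329 − 1.308 ≈ 5.021 mcg/mL.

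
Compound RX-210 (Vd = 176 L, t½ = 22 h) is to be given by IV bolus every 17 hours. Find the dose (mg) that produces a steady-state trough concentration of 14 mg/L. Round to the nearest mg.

1746 mg

τ/t½ = 17/22 ≈ 0.77273, so f = (1/2)^(17/22) ≈ 0.585310.
Cmin,ss = (D/Vd)·f/(1−f), so D = Cmin,ss·Vd·(1−f)/f.
D = 14 × 176 × (1−f)/f ≈ 14 × 176 × 0.70850 ≈ 1745.74 mg.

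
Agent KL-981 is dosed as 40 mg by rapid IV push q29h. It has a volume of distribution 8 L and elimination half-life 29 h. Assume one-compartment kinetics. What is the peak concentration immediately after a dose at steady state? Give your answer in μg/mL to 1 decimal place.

10.0 μg/mL

The dosing interval is 1 half-life, so f = 2^(−1) = 0.5.
At steady state, R = 1/(1 − 0.5) = 2/1.
Single-dose peak C₀ = D/Vd = 40/8 = 5 μg/mL.
Steady-state peak Cmax,ss = C₀·R = 5 × 2/1 ≈ 10.000 μg/mL.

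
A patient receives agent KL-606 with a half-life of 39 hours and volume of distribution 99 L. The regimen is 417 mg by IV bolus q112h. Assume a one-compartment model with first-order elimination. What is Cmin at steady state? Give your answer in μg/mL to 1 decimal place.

k = ln2/t½ = ln2/39 ≈ 0.017773 h⁻¹; fraction remaining f = e^(−kτ) = e^(−0.017773×112) ≈ 0.1366.
At steady state, accumulation factor R = 1/(1 − e^(−kτ)) ≈ 1.1582.
Each bolus raises the concentration by D/Vd = 417/99 ≈ 4.212 μg/mL.
Cmax,ss = C₀/(1 − f) ≈ 4.212/0.8634 ≈ 4.878 μg/mL.
One interval later, Cmin,ss = Cmax,ss·e^(−kτ) ≈ 4.878 × 0.1366 ≈ 0.666 μg/mL.

0.7 μg/mL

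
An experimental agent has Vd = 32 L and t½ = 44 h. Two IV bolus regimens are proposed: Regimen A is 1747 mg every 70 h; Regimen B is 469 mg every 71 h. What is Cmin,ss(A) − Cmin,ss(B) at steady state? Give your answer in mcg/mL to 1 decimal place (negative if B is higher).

Regimen A: f = (1/2)^(70/44) ≈ 0.3320; Cmin,ss = (1747/32)·f/(1−f) ≈ 27.133 mcg/mL.
Regimen B: f = (1/2)^(71/44) ≈ 0.3268; Cmin,ss = (469/32)·f/(1−f) ≈ 7.115 mcg/mL.
Difference ≈ 27.133 − 7.115 ≈ 20.018 mcg/mL.

20.0 mcg/mL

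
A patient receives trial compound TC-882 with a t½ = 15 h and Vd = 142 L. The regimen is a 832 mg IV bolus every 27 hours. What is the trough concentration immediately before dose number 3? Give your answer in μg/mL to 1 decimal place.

2.2 μg/mL

f = (1/2)^(τ/t½) = (1/2)^(27/15) ≈ 0.2872.
C₀ = D/Vd = 832/142 ≈ 5.859 μg/mL.
Before the 3rd dose, 2 doses have been given. Superposition: Cmin = C₀·(f + f²).
≈ 5.859 × (0.2872 + 0.0825) ≈ 5.859 × 0.3697 ≈ 2.166 μg/mL.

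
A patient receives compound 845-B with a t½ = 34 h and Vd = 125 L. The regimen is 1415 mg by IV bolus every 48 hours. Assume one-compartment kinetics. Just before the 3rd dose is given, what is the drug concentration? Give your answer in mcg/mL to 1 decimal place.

5.9 mcg/mL

f = (1/2)^(τ/t½) = (1/2)^(48/34) ≈ 0.3759.
C₀ = D/Vd = 1415/125 ≈ 11.320 mcg/mL.
Before the 3rd dose, 2 doses have been given. Superposition: Cmin = C₀·(f + f²).
≈ 11.320 × (0.3759 + 0.1413) ≈ 11.320 × 0.5172 ≈ 5.855 mcg/mL.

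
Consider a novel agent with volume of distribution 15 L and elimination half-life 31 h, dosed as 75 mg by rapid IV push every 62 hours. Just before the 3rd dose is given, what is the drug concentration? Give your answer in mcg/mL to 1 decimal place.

1.6 mcg/mL

f = (1/2)^(τ/t½) = (1/2)^(62/31) ≈ 0.2500.
C₀ = D/Vd = 75/15 ≈ 5.000 mcg/mL.
Before the 3rd dose, 2 doses have been given. Superposition: Cmin = C₀·(f + f²).
≈ 5.000 × (0.2500 + 0.0625) ≈ 5.000 × 0.3125 ≈ 1.562 mcg/mL.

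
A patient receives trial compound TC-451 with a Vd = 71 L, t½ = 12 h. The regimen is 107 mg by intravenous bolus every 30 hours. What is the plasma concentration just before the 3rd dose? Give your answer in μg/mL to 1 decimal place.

f = (1/2)^(τ/t½) = (1/2)^(30/12) ≈ 0.1768.
C₀ = D/Vd = 107/71 ≈ 1.507 μg/mL.
Before the 3rd dose, 2 doses have been given. Superposition: Cmin = C₀·(f + f²).
≈ 1.507 × (0.1768 + 0.0313) ≈ 1.507 × 0.2081 ≈ 0.314 μg/mL.

0.3 μg/mL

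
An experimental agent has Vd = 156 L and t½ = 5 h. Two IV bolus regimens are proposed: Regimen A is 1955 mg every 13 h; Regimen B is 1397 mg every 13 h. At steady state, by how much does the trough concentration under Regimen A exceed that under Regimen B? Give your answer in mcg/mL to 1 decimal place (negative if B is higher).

Regimen A: f = (1/2)^(13/5) ≈ 0.1649; Cmin,ss = (1955/156)·f/(1−f) ≈ 2.475 mcg/mL.
Regimen B: f = (1/2)^(13/5) ≈ 0.1649; Cmin,ss = (1397/156)·f/(1−f) ≈ 1.768 mcg/mL.
Difference ≈ 2.475 − 1.768 ≈ 0.707 mcg/mL.

0.7 mcg/mL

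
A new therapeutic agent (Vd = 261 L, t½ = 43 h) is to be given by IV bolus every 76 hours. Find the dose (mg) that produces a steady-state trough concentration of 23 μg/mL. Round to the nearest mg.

τ/t½ = 76/43 ≈ 1.7674, so f = (1/2)^(76/43) ≈ 0.293729.
Cmin,ss = (D/Vd)·f/(1−f), so D = Cmin,ss·Vd·(1−f)/f.
D = 23 × 261 × (1−f)/f ≈ 23 × 261 × 2.40450 ≈ 14434.21 mg.

14434 mg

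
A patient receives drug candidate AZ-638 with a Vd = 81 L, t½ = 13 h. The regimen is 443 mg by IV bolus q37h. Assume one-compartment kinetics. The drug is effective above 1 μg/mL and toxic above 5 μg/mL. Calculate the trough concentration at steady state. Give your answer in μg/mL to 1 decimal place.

k = ln2/t½ = ln2/13 ≈ 0.053319 h⁻¹; fraction remaining f = e^(−kτ) = e^(−0.053319×37) ≈ 0.1391.
Single-dose peak C₀ = D/Vd = 443/81 ≈ 5.469 μg/mL.
Steady-state trough Cmin,ss = C₀·f/(1−f) ≈ 5.469 × 0.1391/0.8609 ≈ 0.884 μg/mL.
Trough 0.9 μg/mL vs MEC 1 μg/mL: subtherapeutic.

0.9 μg/mL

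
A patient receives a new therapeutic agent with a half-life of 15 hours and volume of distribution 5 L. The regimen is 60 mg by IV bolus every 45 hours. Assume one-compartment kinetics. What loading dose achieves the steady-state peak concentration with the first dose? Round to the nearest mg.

69 mg

f = (1/2)^(45/15) ≈ 0.125000; accumulation ratio R = 1/(1−f) ≈ 1.14286.
Loading dose to hit Cmax,ss on first dose: D_load = D_maint·R ≈ 60 × 1.14286 ≈ 68.57 mg.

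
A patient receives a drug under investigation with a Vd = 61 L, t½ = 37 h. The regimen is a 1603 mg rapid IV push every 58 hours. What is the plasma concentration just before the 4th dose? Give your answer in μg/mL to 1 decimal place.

f = (1/2)^(τ/t½) = (1/2)^(58/37) ≈ 0.3374.
C₀ = D/Vd = 1603/61 ≈ 26.279 μg/mL.
Before the 4th dose, 3 doses have been given. Superposition: Cmin = C₀·(f + f² + … + f^3).
≈ 26.279 × (0.3374 + 0.1138 + 0.0384) ≈ 26.279 × 0.4896 ≈ 12.866 μg/mL.

12.9 μg/mL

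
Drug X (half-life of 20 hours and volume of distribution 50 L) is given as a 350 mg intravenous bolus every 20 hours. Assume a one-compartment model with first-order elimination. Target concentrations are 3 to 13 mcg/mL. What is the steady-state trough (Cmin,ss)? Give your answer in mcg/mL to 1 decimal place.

7.0 mcg/mL

The dosing interval is 1 half-life, so f = 2^(−1) = 0.5.
At steady state, R = 1/(1 − 0.5) = 2/1.
Single-dose peak C₀ = D/Vd = 350/50 = 7 mcg/mL.
Steady-state peak Cmax,ss = C₀·R = 7 × 2/1 ≈ 14.000 mcg/mL.
Steady-state trough Cmin,ss = Cmax,ss·f ≈ 14.000 × 0.5 ≈ 7.000 mcg/mL.
Trough 7.0 mcg/mL vs MEC 3 mcg/mL: adequate.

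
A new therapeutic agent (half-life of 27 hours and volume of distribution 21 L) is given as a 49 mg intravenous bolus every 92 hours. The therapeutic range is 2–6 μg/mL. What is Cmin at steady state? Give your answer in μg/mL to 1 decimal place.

0.2 μg/mL

τ/t½ = 92/27 ≈ 3.4074, so fraction remaining f = (1/2)^(92/27) ≈ 0.0942.
At steady state, accumulation factor R = 1/(1 − e^(−kτ)) ≈ 1.1040.
Each bolus raises the concentration by D/Vd = 49/21 ≈ 2.333 μg/mL.
Cmax,ss = C₀/(1 − f) ≈ 2.333/0.9058 ≈ 2.576 μg/mL.
One interval later, Cmin,ss = Cmax,ss·e^(−kτ) ≈ 2.576 × 0.0942 ≈ 0.243 μg/mL.
Trough 0.2 μg/mL vs MEC 2 μg/mL: subtherapeutic.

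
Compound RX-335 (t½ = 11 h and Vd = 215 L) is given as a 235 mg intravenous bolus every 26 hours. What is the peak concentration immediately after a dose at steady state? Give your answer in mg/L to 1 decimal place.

τ/t½ = 26/11 ≈ 2.3636, so fraction remaining f = (1/2)^(26/11) ≈ 0.1943.
At steady state, accumulation factor R = 1/(1 − e^(−kτ)) ≈ 1.2412.
Each bolus raises the concentration by D/Vd = 235/215 ≈ 1.093 mg/L.
Steady-state peak Cmax,ss = C₀·R ≈ 1.093 × 1.2412 ≈ 1.357 mg/L.

1.4 mg/L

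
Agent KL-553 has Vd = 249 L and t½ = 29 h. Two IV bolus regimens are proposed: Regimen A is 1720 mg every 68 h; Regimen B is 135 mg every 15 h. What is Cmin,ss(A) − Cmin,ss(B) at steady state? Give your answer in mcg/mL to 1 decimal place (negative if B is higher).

Regimen A: f = (1/2)^(68/29) ≈ 0.1969; Cmin,ss = (1720/249)·f/(1−f) ≈ 1.694 mcg/mL.
Regimen B: f = (1/2)^(15/29) ≈ 0.6987; Cmin,ss = (135/249)·f/(1−f) ≈ 1.257 mcg/mL.
Difference ≈ 1.694 − 1.257 ≈ 0.437 mcg/mL.

0.4 mcg/mL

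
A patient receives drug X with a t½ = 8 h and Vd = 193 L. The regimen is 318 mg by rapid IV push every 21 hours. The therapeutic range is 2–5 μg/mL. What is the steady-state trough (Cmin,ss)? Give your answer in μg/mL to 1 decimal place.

0.3 μg/mL

τ/t½ = 21/8 ≈ 2.625, so fraction remaining f = (1/2)^(21/8) ≈ 0.1621.
Accumulation ratio R = 1/(1 − f) ≈ 1/0.8379 ≈ 1.1935.
Each bolus raises the concentration by D/Vd = 318/193 ≈ 1.648 μg/mL.
Steady-state peak Cmax,ss = C₀·R ≈ 1.648 × 1.1935 ≈ 1.967 μg/mL.
One interval later, Cmin,ss = Cmax,ss·e^(−kτ) ≈ 1.967 × 0.1621 ≈ 0.319 μg/mL.
Trough 0.3 μg/mL vs MEC 2 μg/mL: subtherapeutic.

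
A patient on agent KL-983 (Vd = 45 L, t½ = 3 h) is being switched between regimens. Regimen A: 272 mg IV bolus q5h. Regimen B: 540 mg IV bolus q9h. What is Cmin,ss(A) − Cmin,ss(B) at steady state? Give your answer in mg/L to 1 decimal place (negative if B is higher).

Regimen A: f = (1/2)^(5/3) ≈ 0.3150; Cmin,ss = (272/45)·f/(1−f) ≈ 2.780 mg/L.
Regimen B: f = (1/2)^(9/3) ≈ 0.1250; Cmin,ss = (540/45)·f/(1−f) ≈ 1.714 mg/L.
Difference ≈ 2.780 − 1.714 ≈ 1.066 mg/L.

1.1 mg/L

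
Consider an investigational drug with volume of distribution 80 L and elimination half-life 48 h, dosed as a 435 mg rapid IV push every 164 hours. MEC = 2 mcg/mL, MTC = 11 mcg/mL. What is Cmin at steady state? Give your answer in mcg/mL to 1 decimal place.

0.6 mcg/mL

k = ln2/t½ = ln2/48 ≈ 0.014441 h⁻¹; fraction remaining f = e^(−kτ) = e^(−0.014441×164) ≈ 0.0936.
Accumulation ratio R = 1/(1 − f) ≈ 1/0.9064 ≈ 1.1033.
Each bolus raises the concentration by D/Vd = 435/80 ≈ 5.438 mcg/mL.
Cmax,ss = C₀/(1 − f) ≈ 5.438/0.9064 ≈ 6.000 mcg/mL.
Steady-state trough Cmin,ss = Cmax,ss·f ≈ 6.000 × 0.0936 ≈ 0.562 mcg/mL.
Trough 0.6 mcg/mL vs MEC 2 mcg/mL: subtherapeutic.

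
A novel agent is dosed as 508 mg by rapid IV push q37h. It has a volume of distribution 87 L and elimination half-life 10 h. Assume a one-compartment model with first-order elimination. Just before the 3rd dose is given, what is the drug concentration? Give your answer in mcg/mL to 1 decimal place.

0.5 mcg/mL

f = (1/2)^(τ/t½) = (1/2)^(37/10) ≈ 0.0769.
C₀ = D/Vd = 508/87 ≈ 5.839 mcg/mL.
Before the 3rd dose, 2 doses have been given. Superposition: Cmin = C₀·(f + f²).
≈ 5.839 × (0.0769 + 0.0059) ≈ 5.839 × 0.0828 ≈ 0.483 mcg/mL.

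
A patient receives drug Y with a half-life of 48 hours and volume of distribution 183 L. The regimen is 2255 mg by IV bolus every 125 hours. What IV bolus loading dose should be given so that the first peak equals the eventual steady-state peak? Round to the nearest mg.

2699 mg

f = (1/2)^(125/48) ≈ 0.164463; accumulation ratio R = 1/(1−f) ≈ 1.19684.
Loading dose to hit Cmax,ss on first dose: D_load = D_maint·R ≈ 2255 × 1.19684 ≈ 2698.87 mg.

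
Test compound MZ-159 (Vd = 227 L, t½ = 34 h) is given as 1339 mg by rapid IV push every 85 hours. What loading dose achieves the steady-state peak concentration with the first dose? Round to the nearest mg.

f = (1/2)^(85/34) ≈ 0.176777; accumulation ratio R = 1/(1−f) ≈ 1.21474.
Loading dose to hit Cmax,ss on first dose: D_load = D_maint·R ≈ 1339 × 1.21474 ≈ 1626.54 mg.

1627 mg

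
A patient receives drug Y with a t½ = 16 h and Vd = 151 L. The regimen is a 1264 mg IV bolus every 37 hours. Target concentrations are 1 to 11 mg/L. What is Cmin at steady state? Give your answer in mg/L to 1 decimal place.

Over one 37-h interval, 37/16 ≈ 2.3125 half-lives elapse, leaving f ≈ 0.2013 of each dose.
Accumulation ratio R = 1/(1 − f) ≈ 1/0.7987 ≈ 1.2520.
Single-dose peak C₀ = D/Vd = 1264/151 ≈ 8.371 mg/L.
Cmax,ss = C₀/(1 − f) ≈ 8.371/0.7987 ≈ 10.481 mg/L.
One interval later, Cmin,ss = Cmax,ss·e^(−kτ) ≈ 10.481 × 0.2013 ≈ 2.110 mg/L.
Trough 2.1 mg/L vs MEC 1 mg/L: adequate.

2.1 mg/L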